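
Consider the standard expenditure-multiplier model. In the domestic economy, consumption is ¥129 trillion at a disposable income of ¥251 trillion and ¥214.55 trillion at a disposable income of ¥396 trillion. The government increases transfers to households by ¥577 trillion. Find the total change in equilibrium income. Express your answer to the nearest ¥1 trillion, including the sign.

+¥830 trillion

MPC = ΔC/ΔYd = (214.55 − 129)/(396 − 251) = 85.55/145 = 0.59.
The transfer change shifts disposable income by +¥577 trillion, so first-round consumption changes by c·ΔTR = 0.59 × (+¥577 trillion) = +¥340.43 trillion.
Expenditure multiplier = 1/(1 − MPC) = 1/(1 − 0.59) = 1/0.41 ≈ 2.439.
The transfer multiplier is c × k ≈ 1.439, so ΔY = k × (c·ΔTR) = (+¥340.43 trillion) / 0.41 ≈ +¥830 trillion.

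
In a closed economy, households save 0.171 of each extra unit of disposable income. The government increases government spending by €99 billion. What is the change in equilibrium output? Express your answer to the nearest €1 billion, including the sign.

MPC = 1 − MPS = 1 − 0.171 = 0.829.
Expenditure multiplier = 1/(1 − MPC) = 1/(1 − 0.829) = 1/0.171 ≈ 5.848.
ΔY = k × ΔG = (+€99 billion) / 0.171 ≈ +€579 billion.

+€579 billion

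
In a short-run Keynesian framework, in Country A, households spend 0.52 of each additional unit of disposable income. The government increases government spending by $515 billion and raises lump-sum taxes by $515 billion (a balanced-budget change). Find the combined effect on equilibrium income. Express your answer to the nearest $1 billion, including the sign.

+$515 billion

Expenditure multiplier = 1/(1 − MPC) = 1/(1 − 0.52) = 1/0.48 ≈ 2.083.
ΔG contributes k·ΔG = (+$515 billion) / 0.48 ≈ +$1,072.9 billion.
ΔT of +$515 billion changes first-round spending by −c·ΔT = −$267.8 billion, contributing k·(−c·ΔT) = (−$267.8 billion) / 0.48 ≈ −$557.9 billion.
With ΔG = ΔT and no other leakages, the balanced-budget multiplier is 1, so ΔY = ΔG = +$515 billion.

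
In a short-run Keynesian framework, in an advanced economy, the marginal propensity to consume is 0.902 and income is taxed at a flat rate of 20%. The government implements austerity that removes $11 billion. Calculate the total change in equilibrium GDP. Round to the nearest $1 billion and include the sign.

−$40 billion

Spending multiplier = 1/(1 − c(1−t)) = 1/(1 − 0.902×0.8) = 1/0.2784 ≈ 3.592.
ΔY = k × ΔG = (−$11 billion) / 0.2784 ≈ −$40 billion.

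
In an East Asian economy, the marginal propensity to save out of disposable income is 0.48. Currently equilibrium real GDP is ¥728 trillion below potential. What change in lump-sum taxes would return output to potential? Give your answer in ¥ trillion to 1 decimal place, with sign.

MPC = 1 − MPS = 1 − 0.48 = 0.52.
Spending multiplier = 1/(1 − MPC) = 1/(1 − 0.52) = 1/0.48 ≈ 2.083.
Tax multiplier = −c·k = −0.52/0.48 ≈ −1.083. Need ΔY = +¥728 trillion, so ΔT = ΔY/(−c·k) = −(+¥728 trillion) × 0.48 / 0.52 = −¥672 trillion.
The government should cut lump-sum taxes by ¥672 trillion.

−¥672.0 trillion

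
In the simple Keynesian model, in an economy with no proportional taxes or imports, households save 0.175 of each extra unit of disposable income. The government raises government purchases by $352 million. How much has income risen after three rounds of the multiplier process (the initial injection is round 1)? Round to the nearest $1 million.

$882 million

MPC = 1 − MPS = 1 − 0.175 = 0.825.
Round 1 adds ΔG = $352 million; each later round is MPC = 0.825 times the previous.
After 3 rounds: 352 + 290.4 + 239.58 = ΔG·(1 − c^3)/(1 − c) = 352 × (1 − 0.561515625)/0.175 ≈ $882 million.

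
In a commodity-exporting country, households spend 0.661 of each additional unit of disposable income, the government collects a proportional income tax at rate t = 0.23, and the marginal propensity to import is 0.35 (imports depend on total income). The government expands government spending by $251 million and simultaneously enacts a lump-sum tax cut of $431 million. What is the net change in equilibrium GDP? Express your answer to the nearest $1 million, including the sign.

Expenditure multiplier = 1/(1 − c(1−t) + m) = 1/(1 − 0.661×0.77 + 0.35) = 1/0.84103 ≈ 1.189.
ΔG contributes k·ΔG = (+$251 million) / 0.84103 ≈ +$298.4 million.
ΔT of −$431 million changes first-round spending by −c·ΔT = +$284.891 million, contributing k·(−c·ΔT) = (+$284.891 million) / 0.84103 ≈ +$338.7 million.
Net ΔY = k(ΔG − c·ΔT) = (+$535.891 million) / 0.84103 ≈ +$637 million.

+$637 million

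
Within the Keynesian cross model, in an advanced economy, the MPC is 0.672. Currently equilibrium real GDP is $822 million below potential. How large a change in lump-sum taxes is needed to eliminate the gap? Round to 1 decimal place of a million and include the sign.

Spending multiplier = 1/(1 − MPC) = 1/(1 − 0.672) = 1/0.328 ≈ 3.049.
Tax multiplier = −c·k = −0.672/0.328 ≈ −2.049. Need ΔY = +$822 million, so ΔT = ΔY/(−c·k) = −(+$822 million) × 0.328 / 0.672 ≈ −$401.2 million.
The government should cut lump-sum taxes by $401.2 million.

−$401.2 million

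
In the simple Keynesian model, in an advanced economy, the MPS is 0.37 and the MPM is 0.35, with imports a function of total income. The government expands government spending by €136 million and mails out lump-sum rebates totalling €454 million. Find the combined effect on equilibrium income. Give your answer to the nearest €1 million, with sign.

MPC = 1 − MPS = 1 − 0.37 = 0.63.
Expenditure multiplier = 1/(1 − c + m) = 1/(1 − 0.63 + 0.35) = 1/0.72 ≈ 1.389.
ΔG contributes k·ΔG = (+€136 million) / 0.72 ≈ +€188.9 million.
ΔT of −€454 million changes first-round spending by −c·ΔT = +€286.02 million, contributing k·(−c·ΔT) = (+€286.02 million) / 0.72 ≈ +€397.3 million.
Net ΔY = k(ΔG − c·ΔT) = (+€422.02 million) / 0.72 ≈ +€586 million.

+€586 million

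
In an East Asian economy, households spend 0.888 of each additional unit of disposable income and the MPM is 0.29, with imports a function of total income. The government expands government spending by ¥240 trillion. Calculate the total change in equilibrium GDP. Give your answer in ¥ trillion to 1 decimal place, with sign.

+¥597.0 trillion

Expenditure multiplier = 1/(1 − c + m) = 1/(1 − 0.888 + 0.29) = 1/0.402 ≈ 2.488.
ΔY = k × ΔG = (+¥240 trillion) / 0.402 ≈ +¥597 trillion.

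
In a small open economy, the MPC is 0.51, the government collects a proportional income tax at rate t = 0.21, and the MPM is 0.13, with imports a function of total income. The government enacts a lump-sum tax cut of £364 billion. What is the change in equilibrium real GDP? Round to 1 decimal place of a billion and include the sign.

A lump-sum tax change of −£364 billion shifts disposable income by +£364 billion; first-round consumption changes by −c × ΔT = −0.51 × (−£364 billion) = +£185.64 billion.
Expenditure multiplier = 1/(1 − c(1−t) + m) = 1/(1 − 0.51×0.79 + 0.13) = 1/0.7271 ≈ 1.375.
The tax multiplier is −c × k ≈ −0.701, so ΔY = k × (−c·ΔT) = (+£185.64 billion) / 0.7271 ≈ +£255.3 billion.

+£255.3 billion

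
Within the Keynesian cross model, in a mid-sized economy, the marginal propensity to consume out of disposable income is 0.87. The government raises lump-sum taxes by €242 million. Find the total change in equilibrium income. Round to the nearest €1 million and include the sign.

A lump-sum tax change of +€242 million shifts disposable income by −€242 million; first-round consumption changes by −c × ΔT = −0.87 × (+€242 million) = −€210.54 million.
Expenditure multiplier = 1/(1 − MPC) = 1/(1 − 0.87) = 1/0.13 ≈ 7.692.
The tax multiplier is −c × k ≈ −6.692, so ΔY = k × (−c·ΔT) = (−€210.54 million) / 0.13 ≈ −€1,620 million.

−€1,620 million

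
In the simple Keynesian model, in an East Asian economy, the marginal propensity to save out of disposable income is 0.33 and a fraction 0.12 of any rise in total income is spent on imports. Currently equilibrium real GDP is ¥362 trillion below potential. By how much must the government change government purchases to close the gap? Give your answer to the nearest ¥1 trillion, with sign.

+¥163 trillion

MPC = 1 − MPS = 1 − 0.33 = 0.67.
Spending multiplier = 1/(1 − c + m) = 1/(1 − 0.67 + 0.12) = 1/0.45 ≈ 2.222.
Need ΔY = +¥362 trillion, so ΔG = ΔY/k = (+¥362 trillion) × 0.45 ≈ +¥163 trillion.
The government should increase government purchases by ¥163 trillion.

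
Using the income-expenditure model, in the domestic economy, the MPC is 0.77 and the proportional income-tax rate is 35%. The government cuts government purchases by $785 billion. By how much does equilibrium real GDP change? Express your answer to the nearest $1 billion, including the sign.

Expenditure multiplier = 1/(1 − c(1−t)) = 1/(1 − 0.77×0.65) = 1/0.4995 ≈ 2.002.
ΔY = k × ΔG = (−$785 billion) / 0.4995 ≈ −$1,572 billion.

−$1,572 billion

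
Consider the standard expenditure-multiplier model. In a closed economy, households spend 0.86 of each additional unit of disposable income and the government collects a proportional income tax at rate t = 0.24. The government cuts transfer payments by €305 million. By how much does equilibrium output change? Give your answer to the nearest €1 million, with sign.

The transfer change shifts disposable income by −€305 million, so first-round consumption changes by c·ΔTR = 0.86 × (−€305 million) = −€262.3 million.
Expenditure multiplier = 1/(1 − c(1−t)) = 1/(1 − 0.86×0.76) = 1/0.3464 ≈ 2.887.
The transfer multiplier is c × k ≈ 2.483, so ΔY = k × (c·ΔTR) = (−€262.3 million) / 0.3464 ≈ −€757 million.

−€757 million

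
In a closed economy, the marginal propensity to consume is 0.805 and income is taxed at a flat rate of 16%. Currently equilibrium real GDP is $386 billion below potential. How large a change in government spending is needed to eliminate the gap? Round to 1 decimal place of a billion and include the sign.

Spending multiplier = 1/(1 − c(1−t)) = 1/(1 − 0.805×0.84) = 1/0.3238 ≈ 3.088.
Need ΔY = +$386 billion, so ΔG = ΔY/k = (+$386 billion) × 0.3238 ≈ +$125 billion.
The government should increase government spending by $125 billion.

+$125.0 billion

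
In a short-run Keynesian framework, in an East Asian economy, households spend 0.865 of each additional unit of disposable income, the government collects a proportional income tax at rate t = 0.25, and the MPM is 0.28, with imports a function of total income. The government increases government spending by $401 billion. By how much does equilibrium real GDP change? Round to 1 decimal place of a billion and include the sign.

+$635.2 billion

Spending multiplier = 1/(1 − c(1−t) + m) = 1/(1 − 0.865×0.75 + 0.28) = 1/0.63125 ≈ 1.584.
ΔY = k × ΔG = (+$401 billion) / 0.63125 ≈ +$635.2 billion.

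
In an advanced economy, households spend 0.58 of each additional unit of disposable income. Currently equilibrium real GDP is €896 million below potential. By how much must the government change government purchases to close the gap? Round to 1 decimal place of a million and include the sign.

Spending multiplier = 1/(1 − MPC) = 1/(1 − 0.58) = 1/0.42 ≈ 2.381.
Need ΔY = +€896 million, so ΔG = ΔY/k = (+€896 million) × 0.42 ≈ +€376.3 million.
The government should increase government purchases by €376.3 million.

+€376.3 million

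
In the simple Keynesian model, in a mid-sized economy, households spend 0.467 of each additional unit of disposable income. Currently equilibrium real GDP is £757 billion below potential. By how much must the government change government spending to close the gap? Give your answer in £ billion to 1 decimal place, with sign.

Spending multiplier = 1/(1 − MPC) = 1/(1 − 0.467) = 1/0.533 ≈ 1.876.
Need ΔY = +£757 billion, so ΔG = ΔY/k = (+£757 billion) × 0.533 ≈ +£403.5 billion.
The government should increase government spending by £403.5 billion.

+£403.5 billion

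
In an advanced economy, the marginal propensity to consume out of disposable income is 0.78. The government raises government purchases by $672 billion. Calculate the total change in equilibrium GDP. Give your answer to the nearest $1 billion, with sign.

Spending multiplier = 1/(1 − MPC) = 1/(1 − 0.78) = 1/0.22 ≈ 4.545.
ΔY = k × ΔG = (+$672 billion) / 0.22 ≈ +$3,055 billion.

+$3,055 billion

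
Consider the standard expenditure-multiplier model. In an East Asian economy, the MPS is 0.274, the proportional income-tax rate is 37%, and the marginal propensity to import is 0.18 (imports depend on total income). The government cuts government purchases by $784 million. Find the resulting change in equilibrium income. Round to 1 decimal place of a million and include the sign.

MPC = 1 − MPS = 1 − 0.274 = 0.726.
Government-spending multiplier = 1/(1 − c(1−t) + m) = 1/(1 − 0.726×0.63 + 0.18) = 1/0.72262 ≈ 1.384.
ΔY = k × ΔG = (−$784 million) / 0.72262 ≈ −$1,084.9 million.

−$1,084.9 million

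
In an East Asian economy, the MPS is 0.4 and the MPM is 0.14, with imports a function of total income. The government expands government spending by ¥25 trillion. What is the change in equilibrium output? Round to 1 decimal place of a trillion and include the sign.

+¥46.3 trillion

MPC = 1 − MPS = 1 − 0.4 = 0.6.
Spending multiplier = 1/(1 − c + m) = 1/(1 − 0.6 + 0.14) = 1/0.54 ≈ 1.852.
ΔY = k × ΔG = (+¥25 trillion) / 0.54 ≈ +¥46.3 trillion.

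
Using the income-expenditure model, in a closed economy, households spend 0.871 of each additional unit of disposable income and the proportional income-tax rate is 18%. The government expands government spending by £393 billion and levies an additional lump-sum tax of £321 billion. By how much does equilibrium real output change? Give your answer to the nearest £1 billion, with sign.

+£397 billion

Expenditure multiplier = 1/(1 − c(1−t)) = 1/(1 − 0.871×0.82) = 1/0.28578 ≈ 3.499.
ΔG contributes k·ΔG = (+£393 billion) / 0.28578 ≈ +£1,375.2 billion.
ΔT of +£321 billion changes first-round spending by −c·ΔT = −£279.591 billion, contributing k·(−c·ΔT) = (−£279.591 billion) / 0.28578 ≈ −£978.3 billion.
Net ΔY = k(ΔG − c·ΔT) = (+£113.409 billion) / 0.28578 ≈ +£397 billion.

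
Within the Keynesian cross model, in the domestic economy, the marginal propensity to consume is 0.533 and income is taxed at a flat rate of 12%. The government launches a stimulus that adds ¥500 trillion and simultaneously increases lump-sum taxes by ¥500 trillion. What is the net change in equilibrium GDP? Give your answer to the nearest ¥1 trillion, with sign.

+¥440 trillion

Expenditure multiplier = 1/(1 − c(1−t)) = 1/(1 − 0.533×0.88) = 1/0.53096 ≈ 1.883.
ΔG contributes k·ΔG = (+¥500 trillion) / 0.53096 ≈ +¥941.7 trillion.
ΔT of +¥500 trillion changes first-round spending by −c·ΔT = −¥266.5 trillion, contributing k·(−c·ΔT) = (−¥266.5 trillion) / 0.53096 ≈ −¥501.9 trillion.
Net ΔY = k(ΔG − c·ΔT) = (+¥233.5 trillion) / 0.53096 ≈ +¥440 trillion.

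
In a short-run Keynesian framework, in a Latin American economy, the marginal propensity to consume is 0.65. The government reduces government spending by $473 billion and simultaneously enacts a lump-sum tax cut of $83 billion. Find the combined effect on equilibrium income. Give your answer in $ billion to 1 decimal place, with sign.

Expenditure multiplier = 1/(1 − MPC) = 1/(1 − 0.65) = 1/0.35 ≈ 2.857.
ΔG contributes k·ΔG = (−$473 billion) / 0.35 ≈ −$1,351.4 billion.
ΔT of −$83 billion changes first-round spending by −c·ΔT = +$53.95 billion, contributing k·(−c·ΔT) = (+$53.95 billion) / 0.35 ≈ +$154.1 billion.
Net ΔY = k(ΔG − c·ΔT) = (−$419.05 billion) / 0.35 ≈ −$1,197.3 billion.

−$1,197.3 billion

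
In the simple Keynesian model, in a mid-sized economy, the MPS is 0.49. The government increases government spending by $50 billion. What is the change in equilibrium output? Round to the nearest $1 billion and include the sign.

MPC = 1 − MPS = 1 − 0.49 = 0.51.
Expenditure multiplier = 1/(1 − MPC) = 1/(1 − 0.51) = 1/0.49 ≈ 2.041.
ΔY = k × ΔG = (+$50 billion) / 0.49 ≈ +$102 billion.

+$102 billion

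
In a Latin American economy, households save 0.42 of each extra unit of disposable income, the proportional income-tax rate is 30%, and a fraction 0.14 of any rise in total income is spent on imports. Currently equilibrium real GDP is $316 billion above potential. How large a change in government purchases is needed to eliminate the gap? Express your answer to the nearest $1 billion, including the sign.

−$232 billion

MPC = 1 − MPS = 1 − 0.42 = 0.58.
Spending multiplier = 1/(1 − c(1−t) + m) = 1/(1 − 0.58×0.7 + 0.14) = 1/0.734 ≈ 1.362.
Need ΔY = −$316 billion, so ΔG = ΔY/k = (−$316 billion) × 0.734 ≈ −$232 billion.
The government should cut government purchases by $232 billion.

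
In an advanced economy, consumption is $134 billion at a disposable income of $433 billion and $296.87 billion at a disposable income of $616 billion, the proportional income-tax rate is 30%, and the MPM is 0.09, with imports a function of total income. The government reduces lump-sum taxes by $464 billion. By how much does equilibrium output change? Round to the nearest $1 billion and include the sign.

MPC = ΔC/ΔYd = (296.87 − 134)/(616 − 433) = 162.87/183 = 0.89.
A lump-sum tax change of −$464 billion shifts disposable income by +$464 billion; first-round consumption changes by −c × ΔT = −0.89 × (−$464 billion) = +$412.96 billion.
Expenditure multiplier = 1/(1 − c(1−t) + m) = 1/(1 − 0.89×0.7 + 0.09) = 1/0.467 ≈ 2.141.
The tax multiplier is −c × k ≈ −1.906, so ΔY = k × (−c·ΔT) = (+$412.96 billion) / 0.467 ≈ +$884 billion.

+$884 billion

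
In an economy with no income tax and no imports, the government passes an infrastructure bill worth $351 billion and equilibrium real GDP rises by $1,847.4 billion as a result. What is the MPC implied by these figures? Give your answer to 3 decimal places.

0.810

Implied spending multiplier k = ΔY/ΔG = 1,847.4/351 ≈ 5.2632.
Since k = 1/(1 − MPC), MPC = 1 − 1/k = 1 − ΔG/ΔY = 1 − 351/1,847.4 ≈ 0.810.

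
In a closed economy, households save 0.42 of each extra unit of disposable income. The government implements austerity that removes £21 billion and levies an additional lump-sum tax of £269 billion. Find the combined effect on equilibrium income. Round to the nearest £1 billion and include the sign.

−£421 billion

MPC = 1 − MPS = 1 − 0.42 = 0.58.
Expenditure multiplier = 1/(1 − MPC) = 1/(1 − 0.58) = 1/0.42 ≈ 2.381.
ΔG contributes k·ΔG = (−£21 billion) / 0.42 = −£50 billion.
ΔT of +£269 billion changes first-round spending by −c·ΔT = −£156.02 billion, contributing k·(−c·ΔT) = (−£156.02 billion) / 0.42 ≈ −£371.5 billion.
Net ΔY = k(ΔG − c·ΔT) = (−£177.02 billion) / 0.42 ≈ −£421 billion.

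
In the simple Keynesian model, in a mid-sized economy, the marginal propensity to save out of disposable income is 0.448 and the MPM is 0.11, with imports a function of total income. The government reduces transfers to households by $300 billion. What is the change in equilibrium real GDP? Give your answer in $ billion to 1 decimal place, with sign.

MPC = 1 − MPS = 1 − 0.448 = 0.552.
The transfer change shifts disposable income by −$300 billion, so first-round consumption changes by c·ΔTR = 0.552 × (−$300 billion) = −$165.6 billion.
Expenditure multiplier = 1/(1 − c + m) = 1/(1 − 0.552 + 0.11) = 1/0.558 ≈ 1.792.
The transfer multiplier is c × k ≈ 0.989, so ΔY = k × (c·ΔTR) = (−$165.6 billion) / 0.558 ≈ −$296.8 billion.

−$296.8 billion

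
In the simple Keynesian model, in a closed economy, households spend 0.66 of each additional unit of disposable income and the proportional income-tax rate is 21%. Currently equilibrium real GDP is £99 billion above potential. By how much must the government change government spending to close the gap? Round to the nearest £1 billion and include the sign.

−£47 billion

Spending multiplier = 1/(1 − c(1−t)) = 1/(1 − 0.66×0.79) = 1/0.4786 ≈ 2.089.
Need ΔY = −£99 billion, so ΔG = ΔY/k = (−£99 billion) × 0.4786 ≈ −£47 billion.
The government should cut government spending by £47 billion.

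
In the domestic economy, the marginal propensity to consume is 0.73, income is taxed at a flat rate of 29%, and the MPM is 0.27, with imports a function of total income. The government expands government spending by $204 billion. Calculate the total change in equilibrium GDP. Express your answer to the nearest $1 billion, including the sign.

Spending multiplier = 1/(1 − c(1−t) + m) = 1/(1 − 0.73×0.71 + 0.27) = 1/0.7517 ≈ 1.33.
ΔY = k × ΔG = (+$204 billion) / 0.7517 ≈ +$271 billion.

+$271 billion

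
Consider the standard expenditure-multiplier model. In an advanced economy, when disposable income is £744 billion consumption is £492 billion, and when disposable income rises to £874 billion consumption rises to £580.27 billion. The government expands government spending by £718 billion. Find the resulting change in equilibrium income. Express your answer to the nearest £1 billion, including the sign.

+£2,237 billion

MPC = ΔC/ΔYd = (580.27 − 492)/(874 − 744) = 88.27/130 = 0.679.
Government-spending multiplier = 1/(1 − MPC) = 1/(1 − 0.679) = 1/0.321 ≈ 3.115.
ΔY = k × ΔG = (+£718 billion) / 0.321 ≈ +£2,237 billion.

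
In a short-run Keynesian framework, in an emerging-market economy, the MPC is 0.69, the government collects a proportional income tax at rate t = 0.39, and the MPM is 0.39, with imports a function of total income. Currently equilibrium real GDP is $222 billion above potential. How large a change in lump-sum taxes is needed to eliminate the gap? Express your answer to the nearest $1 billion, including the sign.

Spending multiplier = 1/(1 − c(1−t) + m) = 1/(1 − 0.69×0.61 + 0.39) = 1/0.9691 ≈ 1.032.
Tax multiplier = −c·k = −0.69/0.9691 ≈ −0.712. Need ΔY = −$222 billion, so ΔT = ΔY/(−c·k) = −(−$222 billion) × 0.9691 / 0.69 ≈ +$312 billion.
The government should raise lump-sum taxes by $312 billion.

+$312 billion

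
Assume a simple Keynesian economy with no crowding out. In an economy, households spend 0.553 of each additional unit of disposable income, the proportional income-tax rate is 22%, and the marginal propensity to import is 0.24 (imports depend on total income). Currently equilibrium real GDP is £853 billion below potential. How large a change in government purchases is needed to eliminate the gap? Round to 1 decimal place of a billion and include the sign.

Spending multiplier = 1/(1 − c(1−t) + m) = 1/(1 − 0.553×0.78 + 0.24) = 1/0.80866 ≈ 1.237.
Need ΔY = +£853 billion, so ΔG = ΔY/k = (+£853 billion) × 0.80866 ≈ +£689.8 billion.
The government should increase government purchases by £689.8 billion.

+£689.8 billion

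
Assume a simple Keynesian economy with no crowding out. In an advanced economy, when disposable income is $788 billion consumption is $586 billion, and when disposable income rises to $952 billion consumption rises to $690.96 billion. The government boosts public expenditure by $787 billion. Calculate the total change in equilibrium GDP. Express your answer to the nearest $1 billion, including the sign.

MPC = ΔC/ΔYd = (690.96 − 586)/(952 − 788) = 104.96/164 = 0.64.
Government-spending multiplier = 1/(1 − MPC) = 1/(1 − 0.64) = 1/0.36 ≈ 2.778.
ΔY = k × ΔG = (+$787 billion) / 0.36 ≈ +$2,186 billion.

+$2,186 billion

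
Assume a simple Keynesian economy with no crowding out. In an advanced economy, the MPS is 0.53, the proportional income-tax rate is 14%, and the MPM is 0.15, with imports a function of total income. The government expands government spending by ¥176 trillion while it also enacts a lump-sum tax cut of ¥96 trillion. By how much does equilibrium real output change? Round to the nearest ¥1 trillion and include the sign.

+¥296 trillion

MPC = 1 − MPS = 1 − 0.53 = 0.47.
Expenditure multiplier = 1/(1 − c(1−t) + m) = 1/(1 − 0.47×0.86 + 0.15) = 1/0.7458 ≈ 1.341.
ΔG contributes k·ΔG = (+¥176 trillion) / 0.7458 ≈ +¥236 trillion.
ΔT of −¥96 trillion changes first-round spending by −c·ΔT = +¥45.12 trillion, contributing k·(−c·ΔT) = (+¥45.12 trillion) / 0.7458 ≈ +¥60.5 trillion.
Net ΔY = k(ΔG − c·ΔT) = (+¥221.12 trillion) / 0.7458 ≈ +¥296 trillion.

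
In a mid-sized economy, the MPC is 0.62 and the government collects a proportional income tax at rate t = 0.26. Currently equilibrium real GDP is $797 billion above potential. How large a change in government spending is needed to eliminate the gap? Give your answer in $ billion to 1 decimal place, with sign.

−$431.3 billion

Spending multiplier = 1/(1 − c(1−t)) = 1/(1 − 0.62×0.74) = 1/0.5412 ≈ 1.848.
Need ΔY = −$797 billion, so ΔG = ΔY/k = (−$797 billion) × 0.5412 ≈ −$431.3 billion.
The government should cut government spending by $431.3 billion.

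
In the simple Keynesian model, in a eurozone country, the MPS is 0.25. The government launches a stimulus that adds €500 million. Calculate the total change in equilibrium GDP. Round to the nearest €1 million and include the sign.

MPC = 1 − MPS = 1 − 0.25 = 0.75.
Expenditure multiplier = 1/(1 − MPC) = 1/(1 − 0.75) = 1/0.25 = 4.
ΔY = k × ΔG = (+€500 million) / 0.25 = +€2,000 million.

+€2,000 million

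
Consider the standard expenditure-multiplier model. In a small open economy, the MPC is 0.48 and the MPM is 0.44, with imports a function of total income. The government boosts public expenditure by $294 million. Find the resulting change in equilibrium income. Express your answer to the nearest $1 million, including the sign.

Spending multiplier = 1/(1 − c + m) = 1/(1 − 0.48 + 0.44) = 1/0.96 ≈ 1.042.
ΔY = k × ΔG = (+$294 million) / 0.96 ≈ +$306 million.

+$306 million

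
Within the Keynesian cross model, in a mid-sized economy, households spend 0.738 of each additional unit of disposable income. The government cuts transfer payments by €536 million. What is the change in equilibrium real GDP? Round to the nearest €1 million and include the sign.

−€1,510 million

The transfer change shifts disposable income by −€536 million, so first-round consumption changes by c·ΔTR = 0.738 × (−€536 million) = −€395.568 million.
Expenditure multiplier = 1/(1 − MPC) = 1/(1 − 0.738) = 1/0.262 ≈ 3.817.
The transfer multiplier is c × k ≈ 2.817, so ΔY = k × (c·ΔTR) = (−€395.568 million) / 0.262 ≈ −€1,510 million.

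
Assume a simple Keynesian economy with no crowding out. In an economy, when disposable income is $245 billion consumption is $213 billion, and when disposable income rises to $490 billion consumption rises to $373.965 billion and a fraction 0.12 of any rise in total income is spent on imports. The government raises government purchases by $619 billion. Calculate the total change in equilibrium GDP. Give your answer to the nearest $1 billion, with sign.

MPC = ΔC/ΔYd = (373.965 − 213)/(490 − 245) = 160.965/245 = 0.657.
Expenditure multiplier = 1/(1 − c + m) = 1/(1 − 0.657 + 0.12) = 1/0.463 ≈ 2.16.
ΔY = k × ΔG = (+$619 billion) / 0.463 ≈ +$1,337 billion.

+$1,337 billion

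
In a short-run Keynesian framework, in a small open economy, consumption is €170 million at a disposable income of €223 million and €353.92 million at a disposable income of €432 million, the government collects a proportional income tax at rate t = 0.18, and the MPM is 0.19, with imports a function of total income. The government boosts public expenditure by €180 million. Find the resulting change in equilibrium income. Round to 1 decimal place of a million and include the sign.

+€384.3 million

MPC = ΔC/ΔYd = (353.92 − 170)/(432 − 223) = 183.92/209 = 0.88.
Expenditure multiplier = 1/(1 − c(1−t) + m) = 1/(1 − 0.88×0.82 + 0.19) = 1/0.4684 ≈ 2.135.
ΔY = k × ΔG = (+€180 million) / 0.4684 ≈ +€384.3 million.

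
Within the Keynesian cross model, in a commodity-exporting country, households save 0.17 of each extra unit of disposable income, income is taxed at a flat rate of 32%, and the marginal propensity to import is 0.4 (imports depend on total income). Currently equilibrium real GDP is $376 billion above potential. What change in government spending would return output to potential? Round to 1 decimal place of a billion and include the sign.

MPC = 1 − MPS = 1 − 0.17 = 0.83.
Spending multiplier = 1/(1 − c(1−t) + m) = 1/(1 − 0.83×0.68 + 0.4) = 1/0.8356 ≈ 1.197.
Need ΔY = −$376 billion, so ΔG = ΔY/k = (−$376 billion) × 0.8356 ≈ −$314.2 billion.
The government should cut government spending by $314.2 billion.

−$314.2 billion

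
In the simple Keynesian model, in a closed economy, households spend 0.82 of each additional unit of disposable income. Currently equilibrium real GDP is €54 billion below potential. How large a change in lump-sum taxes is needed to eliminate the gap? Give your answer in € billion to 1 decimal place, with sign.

Spending multiplier = 1/(1 − MPC) = 1/(1 − 0.82) = 1/0.18 ≈ 5.556.
Tax multiplier = −c·k = −0.82/0.18 ≈ −4.556. Need ΔY = +€54 billion, so ΔT = ΔY/(−c·k) = −(+€54 billion) × 0.18 / 0.82 ≈ −€11.9 billion.
The government should cut lump-sum taxes by €11.9 billion.

−€11.9 billion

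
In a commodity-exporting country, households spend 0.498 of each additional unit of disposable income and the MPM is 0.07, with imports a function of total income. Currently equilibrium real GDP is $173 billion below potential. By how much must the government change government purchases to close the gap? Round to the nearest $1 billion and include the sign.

Spending multiplier = 1/(1 − c + m) = 1/(1 − 0.498 + 0.07) = 1/0.572 ≈ 1.748.
Need ΔY = +$173 billion, so ΔG = ΔY/k = (+$173 billion) × 0.572 ≈ +$99 billion.
The government should increase government purchases by $99 billion.

+$99 billion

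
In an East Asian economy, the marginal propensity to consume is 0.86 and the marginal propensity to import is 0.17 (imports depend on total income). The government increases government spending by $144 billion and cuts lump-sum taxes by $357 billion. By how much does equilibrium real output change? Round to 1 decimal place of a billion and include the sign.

Expenditure multiplier = 1/(1 − c + m) = 1/(1 − 0.86 + 0.17) = 1/0.31 ≈ 3.226.
ΔG contributes k·ΔG = (+$144 billion) / 0.31 ≈ +$464.5 billion.
ΔT of −$357 billion changes first-round spending by −c·ΔT = +$307.02 billion, contributing k·(−c·ΔT) = (+$307.02 billion) / 0.31 ≈ +$990.4 billion.
Net ΔY = k(ΔG − c·ΔT) = (+$451.02 billion) / 0.31 ≈ +$1,454.9 billion.

+$1,454.9 billion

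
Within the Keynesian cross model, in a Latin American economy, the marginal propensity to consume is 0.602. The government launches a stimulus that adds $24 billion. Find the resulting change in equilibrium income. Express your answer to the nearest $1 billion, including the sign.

Government-spending multiplier = 1/(1 − MPC) = 1/(1 − 0.602) = 1/0.398 ≈ 2.513.
ΔY = k × ΔG = (+$24 billion) / 0.398 ≈ +$60 billion.

+$60 billion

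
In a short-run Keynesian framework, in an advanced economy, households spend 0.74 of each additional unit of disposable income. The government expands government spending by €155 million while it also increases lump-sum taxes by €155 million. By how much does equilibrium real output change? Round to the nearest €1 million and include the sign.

+€155 million

Expenditure multiplier = 1/(1 − MPC) = 1/(1 − 0.74) = 1/0.26 ≈ 3.846.
ΔG contributes k·ΔG = (+€155 million) / 0.26 ≈ +€596.2 million.
ΔT of +€155 million changes first-round spending by −c·ΔT = −€114.7 million, contributing k·(−c·ΔT) = (−€114.7 million) / 0.26 ≈ −€441.2 million.
With ΔG = ΔT and no other leakages, the balanced-budget multiplier is 1, so ΔY = ΔG = +€155 million.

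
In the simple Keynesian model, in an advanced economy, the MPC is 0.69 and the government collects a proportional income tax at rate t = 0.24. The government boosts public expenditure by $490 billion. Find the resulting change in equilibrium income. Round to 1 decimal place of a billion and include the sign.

+$1,030.3 billion

Spending multiplier = 1/(1 − c(1−t)) = 1/(1 − 0.69×0.76) = 1/0.4756 ≈ 2.103.
ΔY = k × ΔG = (+$490 billion) / 0.4756 ≈ +$1,030.3 billion.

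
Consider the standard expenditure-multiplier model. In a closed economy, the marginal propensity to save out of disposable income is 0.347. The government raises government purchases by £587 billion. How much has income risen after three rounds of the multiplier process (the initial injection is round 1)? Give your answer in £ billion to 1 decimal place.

£1,220.6 billion

MPC = 1 − MPS = 1 − 0.347 = 0.653.
Round 1 adds ΔG = £587 billion; each later round is MPC = 0.653 times the previous.
After 3 rounds: 587 + 383.311 + 250.302083 = ΔG·(1 − c^3)/(1 − c) = 587 × (1 − 0.278445077)/0.347 ≈ £1,220.6 billion.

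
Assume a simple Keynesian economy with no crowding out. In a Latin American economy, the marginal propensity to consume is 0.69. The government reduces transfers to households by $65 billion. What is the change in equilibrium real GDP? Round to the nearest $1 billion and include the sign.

The transfer change shifts disposable income by −$65 billion, so first-round consumption changes by c·ΔTR = 0.69 × (−$65 billion) = −$44.85 billion.
Expenditure multiplier = 1/(1 − MPC) = 1/(1 − 0.69) = 1/0.31 ≈ 3.226.
The transfer multiplier is c × k ≈ 2.226, so ΔY = k × (c·ΔTR) = (−$44.85 billion) / 0.31 ≈ −$145 billion.

−$145 billion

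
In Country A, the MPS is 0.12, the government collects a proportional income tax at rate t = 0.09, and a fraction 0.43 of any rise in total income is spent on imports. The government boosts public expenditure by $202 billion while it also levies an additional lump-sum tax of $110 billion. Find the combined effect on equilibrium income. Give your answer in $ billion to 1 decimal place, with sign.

+$167.2 billion

MPC = 1 − MPS = 1 − 0.12 = 0.88.
Expenditure multiplier = 1/(1 − c(1−t) + m) = 1/(1 − 0.88×0.91 + 0.43) = 1/0.6292 ≈ 1.589.
ΔG contributes k·ΔG = (+$202 billion) / 0.6292 ≈ +$321 billion.
ΔT of +$110 billion changes first-round spending by −c·ΔT = −$96.8 billion, contributing k·(−c·ΔT) = (−$96.8 billion) / 0.6292 ≈ −$153.8 billion.
Net ΔY = k(ΔG − c·ΔT) = (+$105.2 billion) / 0.6292 ≈ +$167.2 billion.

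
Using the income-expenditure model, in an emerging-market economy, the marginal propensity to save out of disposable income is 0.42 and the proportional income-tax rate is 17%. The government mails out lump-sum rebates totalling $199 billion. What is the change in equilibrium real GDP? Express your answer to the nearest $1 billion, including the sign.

+$223 billion

MPC = 1 − MPS = 1 − 0.42 = 0.58.
A lump-sum tax change of −$199 billion shifts disposable income by +$199 billion; first-round consumption changes by −c × ΔT = −0.58 × (−$199 billion) = +$115.42 billion.
Expenditure multiplier = 1/(1 − c(1−t)) = 1/(1 − 0.58×0.83) = 1/0.5186 ≈ 1.928.
The tax multiplier is −c × k ≈ −1.118, so ΔY = k × (−c·ΔT) = (+$115.42 billion) / 0.5186 ≈ +$223 billion.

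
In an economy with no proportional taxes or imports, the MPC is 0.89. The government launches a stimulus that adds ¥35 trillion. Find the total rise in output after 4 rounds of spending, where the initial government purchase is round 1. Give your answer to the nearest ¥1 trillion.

Round 1 adds ΔG = ¥35 trillion; each later round is MPC = 0.89 times the previous.
After 4 rounds: 35 + 31.15 + 27.7235 + 24.673915 = ΔG·(1 − c^4)/(1 − c) = 35 × (1 − 0.62742241)/0.11 ≈ ¥119 trillion.

¥119 trillion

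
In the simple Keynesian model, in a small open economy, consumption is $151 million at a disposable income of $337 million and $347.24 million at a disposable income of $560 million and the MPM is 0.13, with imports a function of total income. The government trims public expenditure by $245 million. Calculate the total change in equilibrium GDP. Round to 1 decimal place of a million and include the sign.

−$980.0 million

MPC = ΔC/ΔYd = (347.24 − 151)/(560 − 337) = 196.24/223 = 0.88.
Expenditure multiplier = 1/(1 − c + m) = 1/(1 − 0.88 + 0.13) = 1/0.25 = 4.
ΔY = k × ΔG = (−$245 million) / 0.25 = −$980 million.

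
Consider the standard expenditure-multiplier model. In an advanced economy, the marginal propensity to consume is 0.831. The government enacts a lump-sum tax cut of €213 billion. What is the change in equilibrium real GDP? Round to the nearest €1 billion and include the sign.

A lump-sum tax change of −€213 billion shifts disposable income by +€213 billion; first-round consumption changes by −c × ΔT = −0.831 × (−€213 billion) = +€177.003 billion.
Expenditure multiplier = 1/(1 − MPC) = 1/(1 − 0.831) = 1/0.169 ≈ 5.917.
The tax multiplier is −c × k ≈ −4.917, so ΔY = k × (−c·ΔT) = (+€177.003 billion) / 0.169 ≈ +€1,047 billion.

+€1,047 billion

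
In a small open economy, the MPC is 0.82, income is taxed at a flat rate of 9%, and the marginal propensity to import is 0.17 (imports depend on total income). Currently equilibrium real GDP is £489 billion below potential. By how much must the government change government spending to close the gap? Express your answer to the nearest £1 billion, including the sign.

+£207 billion

Spending multiplier = 1/(1 − c(1−t) + m) = 1/(1 − 0.82×0.91 + 0.17) = 1/0.4238 ≈ 2.36.
Need ΔY = +£489 billion, so ΔG = ΔY/k = (+£489 billion) × 0.4238 ≈ +£207 billion.
The government should increase government spending by £207 billion.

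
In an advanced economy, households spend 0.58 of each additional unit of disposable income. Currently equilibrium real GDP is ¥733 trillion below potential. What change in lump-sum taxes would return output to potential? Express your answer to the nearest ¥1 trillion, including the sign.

Spending multiplier = 1/(1 − MPC) = 1/(1 − 0.58) = 1/0.42 ≈ 2.381.
Tax multiplier = −c·k = −0.58/0.42 ≈ −1.381. Need ΔY = +¥733 trillion, so ΔT = ΔY/(−c·k) = −(+¥733 trillion) × 0.42 / 0.58 ≈ −¥531 trillion.
The government should cut lump-sum taxes by ¥531 trillion.

−¥531 trillion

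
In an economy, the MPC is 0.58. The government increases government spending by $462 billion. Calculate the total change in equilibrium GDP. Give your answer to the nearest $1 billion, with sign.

Government-spending multiplier = 1/(1 − MPC) = 1/(1 − 0.58) = 1/0.42 ≈ 2.381.
ΔY = k × ΔG = (+$462 billion) / 0.42 = +$1,100 billion.

+$1,100 billion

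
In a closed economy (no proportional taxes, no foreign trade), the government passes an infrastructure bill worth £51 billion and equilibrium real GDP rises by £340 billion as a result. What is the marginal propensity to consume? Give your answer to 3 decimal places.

0.850

Implied spending multiplier k = ΔY/ΔG = 340/51 ≈ 6.6667.
Since k = 1/(1 − MPC), MPC = 1 − 1/k = 1 − ΔG/ΔY = 1 − 51/340 = 0.850.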